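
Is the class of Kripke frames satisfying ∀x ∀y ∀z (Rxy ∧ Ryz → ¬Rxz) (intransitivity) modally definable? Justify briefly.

If a class were modally definable it would be closed under surjective bounded morphisms (Goldblatt–Thomason).
The 7-cycle (worlds 0,1,2,3,4,5,6 with 0→1→2→3→4→5→6→0) is intransitive. Mapping every world to a single reflexive point • is a surjective bounded morphism; the reflexive point is not intransitive (R••∧R•• but R••).
Hence intransitivity is not modally definable.

Not definable by any modal formula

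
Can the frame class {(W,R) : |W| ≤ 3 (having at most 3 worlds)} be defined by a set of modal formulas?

No — not modally definable

Modal frame validity is preserved under disjoint unions.
Any modal formula valid on each of 4 disjoint one-world frames is valid on their disjoint union (validity is preserved under disjoint unions). Each one-world frame has |W|=1≤3, but the union has |W|=4.
So no modal formula (or set of formulas) defines exactly the |W|≤3 frames.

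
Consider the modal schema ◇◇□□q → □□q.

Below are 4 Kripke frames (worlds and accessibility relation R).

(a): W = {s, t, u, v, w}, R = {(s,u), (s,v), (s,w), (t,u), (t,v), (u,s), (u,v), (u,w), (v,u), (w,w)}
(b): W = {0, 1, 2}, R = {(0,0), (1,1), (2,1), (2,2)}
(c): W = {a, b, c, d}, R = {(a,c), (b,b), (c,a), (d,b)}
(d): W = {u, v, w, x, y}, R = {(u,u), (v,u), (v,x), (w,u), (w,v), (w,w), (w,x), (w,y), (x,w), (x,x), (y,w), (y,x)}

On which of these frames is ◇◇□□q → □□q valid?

(c)

This is the axiom for a generalized confluence (Geach) condition; its first-order frame correspondent is ∀x ∀y ∀z ((xR²y ∧ xR²z) → ∃w (yR²w ∧ z = w)).
(a): fails — sR²u, sR²s but no w* with uR²w* and s=w*.
(b): fails — 2R²1, 2R²2 but no w with 1R²w and 2=w.
(c): holds.
(d): fails — vR²u, vR²w but no t with uR²t and w=t.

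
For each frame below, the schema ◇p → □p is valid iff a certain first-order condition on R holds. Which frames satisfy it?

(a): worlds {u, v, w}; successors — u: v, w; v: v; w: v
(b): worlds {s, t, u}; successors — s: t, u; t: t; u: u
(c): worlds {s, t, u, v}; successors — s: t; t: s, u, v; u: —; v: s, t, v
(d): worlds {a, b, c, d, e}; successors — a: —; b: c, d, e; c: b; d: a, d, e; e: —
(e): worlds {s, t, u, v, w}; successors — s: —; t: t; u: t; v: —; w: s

This is the axiom for partial functionality; its first-order frame correspondent is ∀x ∀y ∀z (Rxy ∧ Rxz → y = z).
(a): fails — u sees both v and w.
(b): fails — s sees both t and u.
(c): fails — t sees both s and u.
(d): fails — b sees both c and d.
(e): ✓.
Valid on: (e).

(e)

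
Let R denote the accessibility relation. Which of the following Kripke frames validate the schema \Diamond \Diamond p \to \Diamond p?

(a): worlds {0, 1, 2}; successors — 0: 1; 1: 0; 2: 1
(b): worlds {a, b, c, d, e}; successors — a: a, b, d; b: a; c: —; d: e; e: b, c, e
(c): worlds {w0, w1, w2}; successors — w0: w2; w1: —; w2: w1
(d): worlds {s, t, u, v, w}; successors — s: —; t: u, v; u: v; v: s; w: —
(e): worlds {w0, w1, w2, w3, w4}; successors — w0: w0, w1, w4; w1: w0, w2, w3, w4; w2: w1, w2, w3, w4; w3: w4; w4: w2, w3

Frame correspondent (Sahlqvist): \forall x \forall y \forall z (Rxy \wedge Ryz \to Rxz) — i.e. transitivity.
(a): fails — R01 and R10 but not R00.
(b): fails — Reb and Rba but not Rea.
(c): fails — Rw0w2 and Rw2w1 but not Rw0w1.
(d): fails — Rtv and Rvs but not Rts.
(e): fails — Rw1w2 and Rw2w1 but not Rw1w1.
Valid on no frame.

none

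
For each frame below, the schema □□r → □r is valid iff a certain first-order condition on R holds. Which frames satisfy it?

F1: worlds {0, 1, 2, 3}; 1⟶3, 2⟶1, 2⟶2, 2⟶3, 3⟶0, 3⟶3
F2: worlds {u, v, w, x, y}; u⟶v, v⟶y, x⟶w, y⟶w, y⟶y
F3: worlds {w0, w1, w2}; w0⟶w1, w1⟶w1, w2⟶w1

Frame correspondent (Sahlqvist): ∀x ∀y (Rxy → ∃z (Rxz ∧ Rzy)) — i.e. density.
F1: satisfies the condition.
F2: fails — Ruv but no z with Ruz and Rzv.
F3: satisfies the condition.
Valid on: F1, F3.

F1, F3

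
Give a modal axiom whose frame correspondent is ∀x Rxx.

□s → s

This is reflexivity; the standard corresponding axiom is T: □s → s.
Suppose □s→s is valid. At any x set V(s)={w : Rxw}. Then □s holds at x, so s holds at x, i.e. Rxx.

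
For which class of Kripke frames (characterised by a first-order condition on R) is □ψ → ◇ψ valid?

Suppose □ψ→◇ψ is valid. At any x set V(ψ)=W. Then □ψ at x, so ◇ψ at x, so x has a successor.
Conversely, on a frame with seriality the schema holds at every world under every valuation.
Frame condition: ∀x ∃y Rxy.

seriality: ∀x ∃y Rxy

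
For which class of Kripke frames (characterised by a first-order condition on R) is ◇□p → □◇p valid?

Convergence

Suppose ◇□p→□◇p is valid. Take Rxy, Rxz and set V(p)={w : Ryw}. Then □p at y so ◇□p at x, so □◇p at x, so ◇p at z, giving w with Rzw and Ryw.
The converse is a direct semantic check.
Frame condition: ∀x ∀y ∀z (Rxy ∧ Rxz → ∃w (Ryw ∧ Rzw)).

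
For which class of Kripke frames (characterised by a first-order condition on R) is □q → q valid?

reflexivity: ∀x Rxx

Suppose □q→q is valid. At any x set V(q)={w : Rxw}. Then □q holds at x, so q holds at x, i.e. Rxx.
Conversely, any frame satisfying ∀x Rxx validates the schema.
Frame condition: ∀x Rxx.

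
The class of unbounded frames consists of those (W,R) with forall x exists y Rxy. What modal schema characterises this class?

□s → ◇s

The condition is seriality. The D schema □s → ◇s defines it.
Suppose □s→◇s is valid. At any x set V(s)=W. Then □s at x, so ◇s at x, so x has a successor.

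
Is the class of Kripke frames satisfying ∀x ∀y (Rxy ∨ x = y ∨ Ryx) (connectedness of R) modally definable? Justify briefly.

No — not modally definable

Any modally definable frame class is closed under disjoint unions.
Take 2 disjoint single-world reflexive frames: each is trivially connected, but their disjoint union has 2 worlds with no edge between distinct components, so it is not connected.
So no modal formula (or set of formulas) defines exactly the connected frames.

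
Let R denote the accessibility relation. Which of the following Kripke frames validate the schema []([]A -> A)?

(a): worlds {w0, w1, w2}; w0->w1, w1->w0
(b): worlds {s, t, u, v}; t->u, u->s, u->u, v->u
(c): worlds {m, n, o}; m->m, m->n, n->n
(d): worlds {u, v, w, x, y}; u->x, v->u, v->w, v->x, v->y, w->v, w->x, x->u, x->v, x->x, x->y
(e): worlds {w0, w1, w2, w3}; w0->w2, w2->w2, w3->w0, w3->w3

(c)

Frame correspondent (Sahlqvist): forall x forall y (Rxy -> Ryy) — i.e. shift-reflexivity.
(a): fails — Rw0w1 but not Rw1w1.
(b): fails — Rus but not Rss.
(c): ✓.
(d): fails — Rvw but not Rww.
(e): fails — Rw3w0 but not Rw0w0.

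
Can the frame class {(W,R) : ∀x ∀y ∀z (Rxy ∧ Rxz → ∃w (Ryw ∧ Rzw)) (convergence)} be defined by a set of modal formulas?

Yes: it is convergence, defined by the .2 schema ◇□r → □◇r.

Yes — defined by ◇□r → □◇r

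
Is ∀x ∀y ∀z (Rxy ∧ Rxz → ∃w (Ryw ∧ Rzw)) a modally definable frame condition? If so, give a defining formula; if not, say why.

Yes — defined by ◇□p → □◇p

Yes: it is convergence, defined by the .2 schema ◇□p → □◇p.
Suppose ◇□p→□◇p is valid. Take Rxy, Rxz and set V(p)={w : Ryw}. Then □p at y so ◇□p at x, so □◇p at x, so ◇p at z, giving w with Rzw and Ryw.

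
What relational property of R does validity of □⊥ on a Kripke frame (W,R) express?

emptiness of R: ∀x ∀y ¬Rxy

□⊥ is valid iff no world has any successor (otherwise □⊥ fails at any world with one).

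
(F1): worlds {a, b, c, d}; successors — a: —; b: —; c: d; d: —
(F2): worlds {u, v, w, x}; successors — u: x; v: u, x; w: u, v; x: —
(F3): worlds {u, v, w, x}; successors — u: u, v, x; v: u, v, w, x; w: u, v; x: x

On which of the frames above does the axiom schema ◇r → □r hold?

The schema corresponds to partial functionality: ∀x ∀y ∀z (Rxy ∧ Rxz → y = z).
(F1): condition met.
(F2): fails — v sees both u and x.
(F3): fails — u sees both u and v.
Valid on: (F1).

(F1)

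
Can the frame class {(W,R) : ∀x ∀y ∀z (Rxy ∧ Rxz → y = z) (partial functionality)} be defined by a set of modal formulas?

The condition is partial functionality. A defining modal formula is ◇q → □q.
Suppose ◇q→□q is valid. Take Rxy, Rxz and set V(q)={y}. Then ◇q at x, so □q at x, so q at z, i.e. z=y.

Yes, by ◇q → □q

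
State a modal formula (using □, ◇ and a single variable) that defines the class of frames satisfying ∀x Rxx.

A defining formula is □p → p (the T axiom).
Suppose □p→p is valid. At any x set V(p)={w : Rxw}. Then □p holds at x, so p holds at x, i.e. Rxx.

□p → p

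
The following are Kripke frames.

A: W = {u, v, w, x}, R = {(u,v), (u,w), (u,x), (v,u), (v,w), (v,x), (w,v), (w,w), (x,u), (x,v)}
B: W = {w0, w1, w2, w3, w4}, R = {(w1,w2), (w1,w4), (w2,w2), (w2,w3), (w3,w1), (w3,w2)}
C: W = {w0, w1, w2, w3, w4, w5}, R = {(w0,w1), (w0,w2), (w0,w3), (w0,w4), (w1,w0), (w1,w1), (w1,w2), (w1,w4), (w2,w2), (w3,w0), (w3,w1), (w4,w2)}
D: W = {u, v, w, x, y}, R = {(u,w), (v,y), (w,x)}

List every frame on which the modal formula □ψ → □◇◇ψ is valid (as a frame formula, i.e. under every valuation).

This is the axiom for a generalized confluence (Geach) condition; its first-order frame correspondent is ∀x ∀z (xRz → ∃w (xRw ∧ zR²w)).
A: condition met.
B: fails — w1Rw4 but no w with w1Rw and w4R²w.
C: condition met.
D: fails — uRw but no t with uRt and wR²t.

A, C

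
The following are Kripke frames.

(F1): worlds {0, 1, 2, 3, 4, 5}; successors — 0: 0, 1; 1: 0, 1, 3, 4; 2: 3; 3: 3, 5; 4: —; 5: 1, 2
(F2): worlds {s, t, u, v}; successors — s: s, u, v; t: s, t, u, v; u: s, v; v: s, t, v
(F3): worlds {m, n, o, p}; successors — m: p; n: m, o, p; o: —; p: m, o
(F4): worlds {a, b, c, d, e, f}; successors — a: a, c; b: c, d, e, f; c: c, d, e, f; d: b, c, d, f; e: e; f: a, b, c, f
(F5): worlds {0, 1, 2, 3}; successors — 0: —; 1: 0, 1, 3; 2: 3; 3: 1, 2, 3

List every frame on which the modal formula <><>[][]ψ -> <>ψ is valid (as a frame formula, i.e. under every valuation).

(F2)

The schema corresponds to a generalized confluence (Geach) condition: forall x forall y (x R^2 y -> exists w (y R^2 w & xRw)).
(F1): fails — 0R²4 but no w with 4R²w and 0Rw.
(F2): satisfies the condition.
(F3): fails — mR²m but no w with mR²w and mRw.
(F4): fails — aR²e but no w with eR²w and aRw.
(F5): fails — 1R²0 but no w with 0R²w and 1Rw.
Valid on: (F2).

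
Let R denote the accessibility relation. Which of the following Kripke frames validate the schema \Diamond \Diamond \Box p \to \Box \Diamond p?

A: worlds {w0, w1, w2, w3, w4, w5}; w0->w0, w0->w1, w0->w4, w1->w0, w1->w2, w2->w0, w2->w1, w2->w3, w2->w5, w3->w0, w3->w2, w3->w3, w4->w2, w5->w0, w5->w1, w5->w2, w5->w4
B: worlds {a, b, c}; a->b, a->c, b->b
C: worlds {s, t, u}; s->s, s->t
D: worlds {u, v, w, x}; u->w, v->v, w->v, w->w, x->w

D

This is the axiom for a generalized confluence (Geach) condition; its first-order frame correspondent is \forall x \forall y \forall z ((x R^2 y \wedge xRz) \to \exists w (yRw \wedge zRw)).
A: fails — w0R²w0, w0Rw4 but no w with w0Rw and w4Rw.
B: fails — aR²b, aRc but no w with bRw and cRw.
C: fails — sR²s, sRt but no w with sRw and tRw.
D: satisfies the condition.
Valid on: D.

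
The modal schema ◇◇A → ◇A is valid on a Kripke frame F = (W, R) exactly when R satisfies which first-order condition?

transitivity: ∀x ∀y ∀z (Rxy ∧ Ryz → Rxz)

This schema is equivalent to the 4 axiom □A → □□A.
It corresponds to transitivity: ∀x ∀y ∀z (Rxy ∧ Ryz → Rxz).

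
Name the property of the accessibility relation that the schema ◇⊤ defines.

seriality

◇⊤ holds at w iff w has a successor, so frame-validity of ◇⊤ is exactly seriality. Equivalently via □r → ◇r:
Suppose □r→◇r is valid. At any x set V(r)=W. Then □r at x, so ◇r at x, so x has a successor.
The converse is a direct semantic check.
Frame condition: ∀x ∃y Rxy.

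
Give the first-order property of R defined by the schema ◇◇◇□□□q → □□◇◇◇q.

This is a Sahlqvist (Geach-type) schema ◇^3□^3q → □^2◇^3q.
First-order correspondent: ∀x ∀y ∀z ((xR³y ∧ xR²z) → ∃w (yR³w ∧ zR³w)).

∀x ∀y ∀z ((xR³y ∧ xR²z) → ∃w (yR³w ∧ zR³w))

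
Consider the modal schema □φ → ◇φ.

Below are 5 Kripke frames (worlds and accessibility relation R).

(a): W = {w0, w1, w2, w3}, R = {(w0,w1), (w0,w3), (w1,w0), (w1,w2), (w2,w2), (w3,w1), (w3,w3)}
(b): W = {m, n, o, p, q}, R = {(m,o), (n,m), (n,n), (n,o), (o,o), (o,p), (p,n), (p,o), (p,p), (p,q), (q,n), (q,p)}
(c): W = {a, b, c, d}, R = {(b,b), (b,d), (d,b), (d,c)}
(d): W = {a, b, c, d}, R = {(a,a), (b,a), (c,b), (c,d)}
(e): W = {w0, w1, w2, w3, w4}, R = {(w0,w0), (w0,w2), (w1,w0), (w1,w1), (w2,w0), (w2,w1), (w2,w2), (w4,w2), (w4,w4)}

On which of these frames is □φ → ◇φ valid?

(a), (b)

Frame correspondent (Sahlqvist): ∀x ∃y Rxy — i.e. seriality.
(a): satisfies the condition.
(b): satisfies the condition.
(c): fails — world a has no successor.
(d): fails — world d has no successor.
(e): fails — world w3 has no successor.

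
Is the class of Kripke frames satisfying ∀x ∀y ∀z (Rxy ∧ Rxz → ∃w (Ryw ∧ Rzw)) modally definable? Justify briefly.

Definable; ◇□q → □◇q defines it

This is a Sahlqvist condition; the .2 axiom ◇□q → □◇q defines it.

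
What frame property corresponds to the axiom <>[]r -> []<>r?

convergence: forall x forall y forall z (Rxy & Rxz -> exists w (Ryw & Rzw))

This is the .2 axiom.
Its frame correspondent is convergence — forall x forall y forall z (Rxy & Rxz -> exists w (Ryw & Rzw)).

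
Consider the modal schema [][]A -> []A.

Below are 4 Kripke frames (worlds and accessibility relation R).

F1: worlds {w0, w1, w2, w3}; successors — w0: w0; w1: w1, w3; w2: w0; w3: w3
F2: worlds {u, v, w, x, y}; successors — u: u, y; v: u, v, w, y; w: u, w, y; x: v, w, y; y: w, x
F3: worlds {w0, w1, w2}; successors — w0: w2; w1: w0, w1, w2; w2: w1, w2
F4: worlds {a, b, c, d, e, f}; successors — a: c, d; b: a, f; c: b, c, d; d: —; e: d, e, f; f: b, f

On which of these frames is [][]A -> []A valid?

The schema corresponds to density: forall x forall y (Rxy -> exists z (Rxz & Rzy)).
F1: holds.
F2: fails — Ryx but no z with Ryz and Rzx.
F3: holds.
F4: fails — Rba but no z with Rbz and Rza.

F1, F3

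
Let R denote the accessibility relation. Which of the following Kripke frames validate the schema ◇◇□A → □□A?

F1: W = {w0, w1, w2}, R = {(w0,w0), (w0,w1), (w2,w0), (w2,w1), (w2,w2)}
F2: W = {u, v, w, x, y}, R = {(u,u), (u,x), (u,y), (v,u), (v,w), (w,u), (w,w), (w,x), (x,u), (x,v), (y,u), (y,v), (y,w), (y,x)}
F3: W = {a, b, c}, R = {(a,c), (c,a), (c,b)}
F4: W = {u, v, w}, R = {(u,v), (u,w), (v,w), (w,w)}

The schema corresponds to a generalized confluence (Geach) condition: ∀x ∀y ∀z ((xR²y ∧ xR²z) → ∃w (yRw ∧ z = w)).
F1: fails — w0R²w1, w0R²w0 but no w with w1Rw and w0=w.
F2: fails — uR²u, uR²v but no t with uRt and v=t.
F3: fails — aR²a, aR²a but no w with aRw and a=w.
F4: ✓.

F4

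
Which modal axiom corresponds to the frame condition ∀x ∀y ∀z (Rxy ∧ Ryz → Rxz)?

A defining formula is □p → □□p (the 4 axiom).

□p → □□p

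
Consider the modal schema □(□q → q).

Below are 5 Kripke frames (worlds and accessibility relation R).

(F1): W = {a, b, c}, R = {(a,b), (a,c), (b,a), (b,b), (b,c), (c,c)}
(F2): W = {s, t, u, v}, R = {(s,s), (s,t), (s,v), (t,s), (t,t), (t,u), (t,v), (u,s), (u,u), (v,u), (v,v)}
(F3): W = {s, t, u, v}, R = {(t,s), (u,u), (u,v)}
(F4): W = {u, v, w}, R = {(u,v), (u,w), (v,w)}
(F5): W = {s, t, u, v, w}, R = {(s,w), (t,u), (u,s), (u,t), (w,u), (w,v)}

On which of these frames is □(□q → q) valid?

Frame correspondent (Sahlqvist): ∀x ∀y (Rxy → Ryy) — i.e. shift-reflexivity.
(F1): fails — Rba but not Raa.
(F2): condition met.
(F3): fails — Ruv but not Rvv.
(F4): fails — Ruv but not Rvv.
(F5): fails — Rwu but not Ruu.
Valid on: (F2).

(F2)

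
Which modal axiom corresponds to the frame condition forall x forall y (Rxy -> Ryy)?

The condition is shift-reflexivity. The T□ schema □(□r → r) defines it.

□(□r → r)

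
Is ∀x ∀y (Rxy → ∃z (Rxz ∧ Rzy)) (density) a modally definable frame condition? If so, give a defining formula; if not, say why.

Definable; □□q → □q defines it

Yes: it is density, defined by the C4 schema □□q → □q.
Suppose □□q→□q is valid. Take Rxy and set V(q)={w : xR²w}. Then □□q at x, so □q at x, so q at y, i.e. ∃z(Rxz∧Rzy).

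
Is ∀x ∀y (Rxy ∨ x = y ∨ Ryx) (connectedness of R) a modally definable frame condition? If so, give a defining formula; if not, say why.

Not modally definable

Any modally definable frame class is closed under disjoint unions.
Take 2 disjoint single-world reflexive frames: each is trivially connected, but their disjoint union has 2 worlds with no edge between distinct components, so it is not connected.
Hence connectedness of R is not modally definable.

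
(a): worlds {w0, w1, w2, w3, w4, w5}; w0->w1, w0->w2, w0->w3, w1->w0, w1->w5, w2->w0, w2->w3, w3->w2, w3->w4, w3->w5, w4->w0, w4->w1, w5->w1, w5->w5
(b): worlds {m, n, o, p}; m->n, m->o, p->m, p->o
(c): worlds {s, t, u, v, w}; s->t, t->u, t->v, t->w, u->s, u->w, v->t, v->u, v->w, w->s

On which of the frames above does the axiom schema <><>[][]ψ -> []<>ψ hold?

(a)

The schema corresponds to a generalized confluence (Geach) condition: forall x forall y forall z ((x R^2 y & xRz) -> exists w (y R^2 w & zRw)).
(a): satisfies the condition.
(b): fails — pR²n, pRm but no w with nR²w and mRw.
(c): fails — sR²u, sRt but no w* with uR²w* and tRw*.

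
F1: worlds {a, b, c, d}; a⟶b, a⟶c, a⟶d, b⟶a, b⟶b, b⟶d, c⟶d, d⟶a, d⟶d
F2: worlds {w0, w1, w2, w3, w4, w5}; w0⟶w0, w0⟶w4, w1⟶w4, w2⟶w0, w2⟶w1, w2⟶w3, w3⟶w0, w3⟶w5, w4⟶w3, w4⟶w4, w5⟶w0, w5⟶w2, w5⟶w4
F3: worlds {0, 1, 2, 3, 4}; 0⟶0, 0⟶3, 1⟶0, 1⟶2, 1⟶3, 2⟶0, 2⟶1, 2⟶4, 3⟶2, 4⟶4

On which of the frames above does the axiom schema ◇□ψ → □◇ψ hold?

This is the axiom for convergence; its first-order frame correspondent is ∀x ∀y ∀z (Rxy ∧ Rxz → ∃w (Ryw ∧ Rzw)).
F1: holds.
F2: fails — Rw2w1 and Rw2w3 but w1 and w3 have no common successor.
F3: fails — R00 and R03 but 0 and 3 have no common successor.
Valid on: F1.

F1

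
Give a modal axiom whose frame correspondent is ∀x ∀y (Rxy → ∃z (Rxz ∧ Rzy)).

□□r → □r

A defining formula is □□r → □r (the C4 axiom).
Suppose □□r→□r is valid. Take Rxy and set V(r)={w : xR²w}. Then □□r at x, so □r at x, so r at y, i.e. ∃z(Rxz∧Rzy).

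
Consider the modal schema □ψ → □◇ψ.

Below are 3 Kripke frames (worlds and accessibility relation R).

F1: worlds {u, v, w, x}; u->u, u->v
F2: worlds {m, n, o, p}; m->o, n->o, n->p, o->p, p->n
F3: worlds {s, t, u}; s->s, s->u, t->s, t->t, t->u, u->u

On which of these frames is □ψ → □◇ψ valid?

The schema corresponds to a generalized confluence (Geach) condition: ∀x ∀z (xRz → ∃w (xRw ∧ zRw)).
F1: fails — uRv but no t with uRt and vRt.
F2: fails — mRo but no w with mRw and oRw.
F3: satisfies the condition.
Valid on: F3.

F3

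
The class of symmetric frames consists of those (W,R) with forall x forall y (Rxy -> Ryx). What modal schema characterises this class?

ψ → □◇ψ

A defining formula is ψ → □◇ψ (the B axiom).
Suppose ψ→□◇ψ is valid. Take Rxy and set V(ψ)={x}. Then ψ at x, so □◇ψ at x, so ◇ψ at y, so some z with Ryz has ψ; z=x, i.e. Ryx.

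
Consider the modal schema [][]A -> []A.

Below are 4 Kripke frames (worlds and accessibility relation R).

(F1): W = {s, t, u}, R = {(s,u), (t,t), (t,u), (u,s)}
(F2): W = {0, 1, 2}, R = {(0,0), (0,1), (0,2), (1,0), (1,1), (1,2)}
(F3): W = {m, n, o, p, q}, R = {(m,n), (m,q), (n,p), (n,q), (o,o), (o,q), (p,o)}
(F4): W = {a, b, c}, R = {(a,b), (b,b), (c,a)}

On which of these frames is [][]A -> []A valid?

(F2)

The schema corresponds to density: forall x forall y (Rxy -> exists z (Rxz & Rzy)).
(F1): fails — Rsu but no z with Rsz and Rzu.
(F2): holds.
(F3): fails — Rnq but no z with Rnz and Rzq.
(F4): fails — Rca but no z with Rcz and Rza.
Valid on: (F2).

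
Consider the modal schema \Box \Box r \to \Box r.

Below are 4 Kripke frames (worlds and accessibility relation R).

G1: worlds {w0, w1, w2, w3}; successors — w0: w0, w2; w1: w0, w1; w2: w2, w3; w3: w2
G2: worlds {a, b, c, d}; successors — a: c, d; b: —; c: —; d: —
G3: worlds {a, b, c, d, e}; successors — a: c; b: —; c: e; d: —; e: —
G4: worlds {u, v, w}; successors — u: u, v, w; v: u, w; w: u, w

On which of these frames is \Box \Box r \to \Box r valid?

G1, G4

This is the axiom for density; its first-order frame correspondent is \forall x \forall y (Rxy \to \exists z (Rxz \wedge Rzy)).
G1: holds.
G2: fails — Rac but no z with Raz and Rzc.
G3: fails — Rac but no z with Raz and Rzc.
G4: holds.
Valid on: G1, G4.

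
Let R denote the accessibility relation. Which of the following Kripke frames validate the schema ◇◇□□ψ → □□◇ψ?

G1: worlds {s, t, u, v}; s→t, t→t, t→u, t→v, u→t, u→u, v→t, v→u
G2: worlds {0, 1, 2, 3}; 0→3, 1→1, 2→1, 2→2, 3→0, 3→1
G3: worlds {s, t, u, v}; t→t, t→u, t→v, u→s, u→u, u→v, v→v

G1

Frame correspondent (Sahlqvist): ∀x ∀y ∀z ((xR²y ∧ xR²z) → ∃w (yR²w ∧ zRw)) — i.e. a generalized confluence (Geach) condition.
G1: ✓.
G2: fails — 0R²0, 0R²0 but no w with 0R²w and 0Rw.
G3: fails — tR²s, tR²s but no w with sR²w and sRw.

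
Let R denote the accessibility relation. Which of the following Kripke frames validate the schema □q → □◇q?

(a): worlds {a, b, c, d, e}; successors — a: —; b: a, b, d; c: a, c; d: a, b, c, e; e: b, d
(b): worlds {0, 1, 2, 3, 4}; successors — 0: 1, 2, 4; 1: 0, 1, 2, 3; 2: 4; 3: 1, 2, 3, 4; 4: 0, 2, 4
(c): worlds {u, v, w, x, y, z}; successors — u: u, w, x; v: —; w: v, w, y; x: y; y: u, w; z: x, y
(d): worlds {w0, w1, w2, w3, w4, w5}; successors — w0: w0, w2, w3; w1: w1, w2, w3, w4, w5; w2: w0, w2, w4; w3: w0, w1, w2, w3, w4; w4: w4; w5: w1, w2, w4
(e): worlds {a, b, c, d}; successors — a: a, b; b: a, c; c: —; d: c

Frame correspondent (Sahlqvist): ∀x ∀z (xRz → ∃w (xRw ∧ zRw)) — i.e. a generalized confluence (Geach) condition.
(a): fails — bRa but no w with bRw and aRw.
(b): fails — 1R2 but no w with 1Rw and 2Rw.
(c): fails — uRx but no t with uRt and xRt.
(d): ✓.
(e): fails — bRc but no w with bRw and cRw.

(d)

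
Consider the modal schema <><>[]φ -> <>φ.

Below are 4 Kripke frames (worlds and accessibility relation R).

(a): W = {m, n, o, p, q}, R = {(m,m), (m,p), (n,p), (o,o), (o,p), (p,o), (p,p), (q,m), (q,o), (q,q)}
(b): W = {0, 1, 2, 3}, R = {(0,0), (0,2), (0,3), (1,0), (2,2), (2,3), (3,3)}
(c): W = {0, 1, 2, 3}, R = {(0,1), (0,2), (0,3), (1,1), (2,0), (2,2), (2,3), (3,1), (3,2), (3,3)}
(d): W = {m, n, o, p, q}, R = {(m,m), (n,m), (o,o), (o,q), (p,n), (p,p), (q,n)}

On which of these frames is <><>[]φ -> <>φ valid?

(a)

Frame correspondent (Sahlqvist): forall x forall y (x R^2 y -> exists w (yRw & xRw)) — i.e. a generalized confluence (Geach) condition.
(a): ✓.
(b): fails — 1R²2 but no w with 2Rw and 1Rw.
(c): fails — 2R²1 but no w with 1Rw and 2Rw.
(d): fails — oR²n but no w with nRw and oRw.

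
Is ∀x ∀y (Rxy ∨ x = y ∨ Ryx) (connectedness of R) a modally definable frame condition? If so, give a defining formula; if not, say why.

Not modally definable

Any modally definable frame class is closed under disjoint unions.
Take 4 disjoint single-world reflexive frames: each is trivially connected, but their disjoint union has 4 worlds with no edge between distinct components, so it is not connected.
So no modal formula (or set of formulas) defines exactly the connected frames.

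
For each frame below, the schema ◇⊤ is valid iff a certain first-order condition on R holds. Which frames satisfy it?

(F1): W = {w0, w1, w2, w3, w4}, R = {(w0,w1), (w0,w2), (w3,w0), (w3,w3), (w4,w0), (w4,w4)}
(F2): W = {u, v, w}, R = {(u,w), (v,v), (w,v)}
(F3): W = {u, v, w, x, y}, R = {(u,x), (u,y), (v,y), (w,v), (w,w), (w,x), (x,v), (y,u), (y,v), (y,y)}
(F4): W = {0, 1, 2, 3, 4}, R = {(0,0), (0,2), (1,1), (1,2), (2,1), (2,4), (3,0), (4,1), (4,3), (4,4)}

(F2), (F3), (F4)

Frame correspondent (Sahlqvist): ∀x ∃y Rxy — i.e. seriality.
(F1): fails — world w1 has no successor.
(F2): condition met.
(F3): condition met.
(F4): condition met.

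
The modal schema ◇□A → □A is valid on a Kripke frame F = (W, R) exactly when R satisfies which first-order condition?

This is a form of the 5 axiom.
It corresponds to the Euclidean property: ∀x ∀y ∀z (Rxy ∧ Rxz → Ryz).

the Euclidean property: ∀x ∀y ∀z (Rxy ∧ Rxz → Ryz)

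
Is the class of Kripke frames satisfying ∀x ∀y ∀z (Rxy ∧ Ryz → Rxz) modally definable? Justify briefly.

Yes: it is transitivity, defined by the 4 schema □p → □□p.

Definable; □p → □□p defines it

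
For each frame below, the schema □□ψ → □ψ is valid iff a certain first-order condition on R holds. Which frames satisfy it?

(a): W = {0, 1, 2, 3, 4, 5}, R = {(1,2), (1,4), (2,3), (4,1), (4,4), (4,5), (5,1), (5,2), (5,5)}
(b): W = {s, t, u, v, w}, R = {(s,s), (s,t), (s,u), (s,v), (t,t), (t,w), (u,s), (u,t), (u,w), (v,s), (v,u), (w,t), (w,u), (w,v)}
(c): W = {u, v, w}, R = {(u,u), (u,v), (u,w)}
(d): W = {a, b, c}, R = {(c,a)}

Frame correspondent (Sahlqvist): ∀x ∀y (Rxy → ∃z (Rxz ∧ Rzy)) — i.e. density.
(a): fails — R12 but no z with R1z and Rz2.
(b): fails — Rwv but no z with Rwz and Rzv.
(c): holds.
(d): fails — Rca but no z with Rcz and Rza.

(c)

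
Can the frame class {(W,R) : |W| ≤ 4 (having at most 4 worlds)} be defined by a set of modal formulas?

No

If a class were modally definable it would be closed under disjoint unions (Goldblatt–Thomason).
Any modal formula valid on each of 5 disjoint one-world frames is valid on their disjoint union (validity is preserved under disjoint unions). Each one-world frame has |W|=1≤4, but the union has |W|=5.
So the class is not modally definable.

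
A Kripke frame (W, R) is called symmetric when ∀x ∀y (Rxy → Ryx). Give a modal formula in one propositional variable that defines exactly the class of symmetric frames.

This is symmetry; the standard corresponding axiom is B: p → □◇p.

p → □◇p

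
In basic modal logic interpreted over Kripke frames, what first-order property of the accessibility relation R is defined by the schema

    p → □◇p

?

Symmetry

This is the B axiom.
Its frame correspondent is symmetry — ∀x ∀y (Rxy → Ryx).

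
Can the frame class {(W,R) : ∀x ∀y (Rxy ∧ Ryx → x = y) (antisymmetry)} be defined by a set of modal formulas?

No — not modally definable

Any modally definable frame class is closed under surjective bounded morphisms.
The 8-cycle (worlds w0,w1,w2,w3,w4,w5,w6,w7 with w0→w1→w2→w3→w4→w5→w6→w7→w0) is antisymmetric. Sending even-indexed worlds to s and odd-indexed worlds to t is a surjective bounded morphism onto the two-world frame with s↔t, which is not antisymmetric.
So the class is not modally definable.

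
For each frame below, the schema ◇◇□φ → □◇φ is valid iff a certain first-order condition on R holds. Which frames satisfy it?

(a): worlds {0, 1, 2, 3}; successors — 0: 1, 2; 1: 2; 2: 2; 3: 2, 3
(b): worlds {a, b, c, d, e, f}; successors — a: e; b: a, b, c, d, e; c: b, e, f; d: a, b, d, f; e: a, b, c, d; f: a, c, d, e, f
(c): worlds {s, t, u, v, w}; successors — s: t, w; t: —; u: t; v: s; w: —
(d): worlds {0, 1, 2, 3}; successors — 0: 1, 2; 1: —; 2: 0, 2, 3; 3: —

(a)

The schema corresponds to a generalized confluence (Geach) condition: ∀x ∀y ∀z ((xR²y ∧ xRz) → ∃w (yRw ∧ zRw)).
(a): condition met.
(b): fails — aR²a, aRe but no w with aRw and eRw.
(c): fails — vR²t, vRs but no w* with tRw* and sRw*.
(d): fails — 0R²0, 0R1 but no w with 0Rw and 1Rw.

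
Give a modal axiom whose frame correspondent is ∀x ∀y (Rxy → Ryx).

This is symmetry; the standard corresponding axiom is B: ψ → □◇ψ.
Suppose ψ→□◇ψ is valid. Take Rxy and set V(ψ)={x}. Then ψ at x, so □◇ψ at x, so ◇ψ at y, so some z with Ryz has ψ; z=x, i.e. Ryx.

ψ → □◇ψ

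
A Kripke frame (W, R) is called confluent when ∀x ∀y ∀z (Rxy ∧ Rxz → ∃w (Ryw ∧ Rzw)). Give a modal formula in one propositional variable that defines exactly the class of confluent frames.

◇□s → □◇s

This is convergence; the standard corresponding axiom is .2: ◇□s → □◇s.
Suppose ◇□s→□◇s is valid. Take Rxy, Rxz and set V(s)={w : Ryw}. Then □s at y so ◇□s at x, so □◇s at x, so ◇s at z, giving w with Rzw and Ryw.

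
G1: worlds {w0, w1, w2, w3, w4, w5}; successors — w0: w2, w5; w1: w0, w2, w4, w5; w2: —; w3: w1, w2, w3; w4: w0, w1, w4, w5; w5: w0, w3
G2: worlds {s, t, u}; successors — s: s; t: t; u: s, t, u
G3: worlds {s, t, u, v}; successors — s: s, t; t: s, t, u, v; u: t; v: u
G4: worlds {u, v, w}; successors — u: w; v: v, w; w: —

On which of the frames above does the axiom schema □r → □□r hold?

G2, G4

The schema corresponds to transitivity: ∀x ∀y ∀z (Rxy ∧ Ryz → Rxz).
G1: fails — Rw1w5 and Rw5w3 but not Rw1w3.
G2: holds.
G3: fails — Rut and Rtv but not Ruv.
G4: holds.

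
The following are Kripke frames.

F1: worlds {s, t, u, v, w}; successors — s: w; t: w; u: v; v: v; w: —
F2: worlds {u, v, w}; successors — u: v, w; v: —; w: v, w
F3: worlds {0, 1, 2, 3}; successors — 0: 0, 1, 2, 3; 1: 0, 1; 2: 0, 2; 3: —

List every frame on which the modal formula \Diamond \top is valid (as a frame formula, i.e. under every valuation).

none

The schema corresponds to seriality: \forall x \exists y Rxy.
F1: fails — world w has no successor.
F2: fails — world v has no successor.
F3: fails — world 3 has no successor.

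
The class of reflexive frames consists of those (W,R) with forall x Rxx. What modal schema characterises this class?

□r → r

This is reflexivity; the standard corresponding axiom is T: □r → r.
Suppose □r→r is valid. At any x set V(r)={w : Rxw}. Then □r holds at x, so r holds at x, i.e. Rxx.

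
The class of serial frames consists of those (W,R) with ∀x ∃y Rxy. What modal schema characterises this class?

A defining formula is □p → ◇p (the D axiom).
Suppose □p→◇p is valid. At any x set V(p)=W. Then □p at x, so ◇p at x, so x has a successor.

□p → ◇p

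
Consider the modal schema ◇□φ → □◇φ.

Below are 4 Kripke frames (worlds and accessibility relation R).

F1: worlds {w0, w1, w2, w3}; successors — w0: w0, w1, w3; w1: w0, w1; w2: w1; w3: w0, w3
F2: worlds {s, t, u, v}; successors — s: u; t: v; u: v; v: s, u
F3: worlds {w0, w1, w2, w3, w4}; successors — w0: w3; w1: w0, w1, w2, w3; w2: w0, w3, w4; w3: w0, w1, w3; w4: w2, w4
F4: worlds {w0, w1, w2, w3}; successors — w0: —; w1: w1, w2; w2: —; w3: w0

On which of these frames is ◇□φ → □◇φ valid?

This is the axiom for convergence; its first-order frame correspondent is ∀x ∀y ∀z (Rxy ∧ Rxz → ∃w (Ryw ∧ Rzw)).
F1: ✓.
F2: fails — Rvu and Rvs but u and s have no common successor.
F3: fails — Rw2w4 and Rw2w0 but w4 and w0 have no common successor.
F4: fails — Rw1w2 and Rw1w2 but w2 and w2 have no common successor.

F1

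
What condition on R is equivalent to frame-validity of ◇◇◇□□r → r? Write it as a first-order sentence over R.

This is a Sahlqvist (Geach-type) schema ◇^3□^2r → □^0◇^0r.
Minimal-valuation argument: fix x; take any y with xR^3y and any z with xR^0z. Set V(r) to the set of worlds R-reachable from y in exactly 2 steps. Then □^2r holds at y, so the antecedent holds at x; validity forces ◇^0r at z, giving a w with zR^0w and yR^2w.
First-order correspondent: ∀x ∀y (xR³y → ∃w (yR²w ∧ x = w)).

∀x ∀y (xR³y → ∃w (yR²w ∧ x = w))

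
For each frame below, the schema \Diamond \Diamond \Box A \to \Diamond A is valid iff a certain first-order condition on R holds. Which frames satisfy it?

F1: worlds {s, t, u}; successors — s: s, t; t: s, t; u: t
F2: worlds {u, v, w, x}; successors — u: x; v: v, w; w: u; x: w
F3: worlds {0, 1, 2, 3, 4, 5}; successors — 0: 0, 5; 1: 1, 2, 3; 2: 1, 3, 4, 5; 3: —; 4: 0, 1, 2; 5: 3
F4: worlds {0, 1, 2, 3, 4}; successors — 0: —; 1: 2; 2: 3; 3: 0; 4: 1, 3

This is the axiom for a generalized confluence (Geach) condition; its first-order frame correspondent is \forall x \forall y (x R^2 y \to \exists w (yRw \wedge xRw)).
F1: holds.
F2: fails — uR²w but no t with wRt and uRt.
F3: fails — 0R²3 but no w with 3Rw and 0Rw.
F4: fails — 1R²3 but no w with 3Rw and 1Rw.
Valid on: F1.

F1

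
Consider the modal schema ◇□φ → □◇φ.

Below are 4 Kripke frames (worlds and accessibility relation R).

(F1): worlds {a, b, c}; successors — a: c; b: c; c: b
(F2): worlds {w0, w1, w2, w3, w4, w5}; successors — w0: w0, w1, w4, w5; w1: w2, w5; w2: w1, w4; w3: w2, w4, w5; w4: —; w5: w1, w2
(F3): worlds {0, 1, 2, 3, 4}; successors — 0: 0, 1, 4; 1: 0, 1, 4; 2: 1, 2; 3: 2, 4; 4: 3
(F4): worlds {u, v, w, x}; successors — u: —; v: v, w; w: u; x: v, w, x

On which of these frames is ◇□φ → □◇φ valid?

(F1)

Frame correspondent (Sahlqvist): ∀x ∀y ∀z (Rxy ∧ Rxz → ∃w (Ryw ∧ Rzw)) — i.e. convergence.
(F1): ✓.
(F2): fails — Rw0w4 and Rw0w4 but w4 and w4 have no common successor.
(F3): fails — R00 and R04 but 0 and 4 have no common successor.
(F4): fails — Rvv and Rvw but v and w have no common successor.
Valid on: (F1).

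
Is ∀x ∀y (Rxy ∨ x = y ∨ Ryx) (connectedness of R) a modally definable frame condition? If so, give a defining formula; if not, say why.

If a class were modally definable it would be closed under disjoint unions (Goldblatt–Thomason).
Take 2 disjoint single-world reflexive frames: each is trivially connected, but their disjoint union has 2 worlds with no edge between distinct components, so it is not connected.
So no modal formula (or set of formulas) defines exactly the connected frames.

Not modally definable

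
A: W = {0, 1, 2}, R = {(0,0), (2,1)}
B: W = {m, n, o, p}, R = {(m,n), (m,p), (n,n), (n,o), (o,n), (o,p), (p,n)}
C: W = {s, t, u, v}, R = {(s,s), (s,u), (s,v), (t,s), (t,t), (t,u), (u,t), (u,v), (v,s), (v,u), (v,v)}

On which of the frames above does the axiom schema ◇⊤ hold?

This is the axiom for seriality; its first-order frame correspondent is ∀x ∃y Rxy.
A: fails — world 1 has no successor.
B: satisfies the condition.
C: satisfies the condition.

B, C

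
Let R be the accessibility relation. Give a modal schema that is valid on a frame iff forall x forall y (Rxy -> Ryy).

□(□r → r)

The condition is shift-reflexivity. The T□ schema □(□r → r) defines it.
Suppose □(□r→r) is valid. Take Rxy and set V(r)={w : Ryw}. Then at y, □r holds; since □(□r→r) at x, □r→r at y, so r at y, i.e. Ryy.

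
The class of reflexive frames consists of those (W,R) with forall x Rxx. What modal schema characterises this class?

□r → r

A defining formula is □r → r (the T axiom).
Suppose □r→r is valid. At any x set V(r)={w : Rxw}. Then □r holds at x, so r holds at x, i.e. Rxx.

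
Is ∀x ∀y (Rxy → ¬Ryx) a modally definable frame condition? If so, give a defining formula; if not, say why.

Not modally definable

Any modally definable frame class is closed under surjective bounded morphisms.
The 3-cycle (worlds 0,1,2 with 0→1→2→0) is asymmetric. Mapping every world to a single reflexive point • is a surjective bounded morphism, and the reflexive point is not asymmetric (R•• but asymmetry requires ¬R••).
So the class is not modally definable.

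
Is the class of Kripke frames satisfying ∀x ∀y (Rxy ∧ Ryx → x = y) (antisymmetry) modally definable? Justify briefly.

If a class were modally definable it would be closed under surjective bounded morphisms (Goldblatt–Thomason).
The 6-cycle (worlds 0,1,2,3,4,5 with 0→1→2→3→4→5→0) is antisymmetric. Sending even-indexed worlds to • and odd-indexed worlds to ∘ is a surjective bounded morphism onto the two-world frame with •↔∘, which is not antisymmetric.
So the class is not modally definable.

No — not modally definable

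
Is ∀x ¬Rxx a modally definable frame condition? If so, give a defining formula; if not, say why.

Not modally definable

If a class were modally definable it would be closed under surjective bounded morphisms (Goldblatt–Thomason).
The 3-cycle (worlds w0,w1,w2 with w0→w1→w2→w0) is irreflexive, and the map sending every world to a single reflexive point • is a surjective bounded morphism (forth: every edge maps to (•,•); back: every world has a successor). So any modal formula valid on the 3-cycle is also valid on the reflexive point, which is not irreflexive.
So the class is not modally definable.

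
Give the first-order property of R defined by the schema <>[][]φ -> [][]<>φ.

This is a Sahlqvist (Geach-type) schema ◇^1□^2φ → □^2◇^1φ.
Minimal-valuation argument: fix x; take any y with xR^1y and any z with xR^2z. Set V(φ) to the set of worlds R-reachable from y in exactly 2 steps. Then □^2φ holds at y, so the antecedent holds at x; validity forces ◇^1φ at z, giving a w with zR^1w and yR^2w.
First-order correspondent: forall x forall y forall z ((xRy & x R^2 z) -> exists w (y R^2 w & zRw)).

forall x forall y forall z ((xRy & x R^2 z) -> exists w (y R^2 w & zRw))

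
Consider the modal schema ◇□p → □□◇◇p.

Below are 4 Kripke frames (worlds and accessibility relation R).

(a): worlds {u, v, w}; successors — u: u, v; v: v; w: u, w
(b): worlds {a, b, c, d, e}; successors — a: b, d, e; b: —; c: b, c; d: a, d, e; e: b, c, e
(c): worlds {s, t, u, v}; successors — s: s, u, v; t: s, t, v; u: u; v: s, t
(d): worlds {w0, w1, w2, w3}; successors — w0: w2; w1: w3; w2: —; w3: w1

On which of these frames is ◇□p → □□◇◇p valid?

(d)

The schema corresponds to a generalized confluence (Geach) condition: ∀x ∀y ∀z ((xRy ∧ xR²z) → ∃w (yRw ∧ zR²w)).
(a): fails — wRw, wR²v but no t with wRt and vR²t.
(b): fails — aRb, aR²a but no w with bRw and aR²w.
(c): fails — sRv, sR²u but no w with vRw and uR²w.
(d): condition met.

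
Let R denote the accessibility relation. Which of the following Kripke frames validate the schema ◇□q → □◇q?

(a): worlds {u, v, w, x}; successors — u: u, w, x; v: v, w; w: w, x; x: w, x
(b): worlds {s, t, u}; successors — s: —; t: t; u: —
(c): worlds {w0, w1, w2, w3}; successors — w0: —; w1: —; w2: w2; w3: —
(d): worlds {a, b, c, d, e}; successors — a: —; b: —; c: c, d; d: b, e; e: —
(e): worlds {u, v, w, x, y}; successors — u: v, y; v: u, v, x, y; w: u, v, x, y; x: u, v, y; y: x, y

(a), (b), (c), (e)

The schema corresponds to convergence: ∀x ∀y ∀z (Rxy ∧ Rxz → ∃w (Ryw ∧ Rzw)).
(a): satisfies the condition.
(b): satisfies the condition.
(c): satisfies the condition.
(d): fails — Rcc and Rcd but c and d have no common successor.
(e): satisfies the condition.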